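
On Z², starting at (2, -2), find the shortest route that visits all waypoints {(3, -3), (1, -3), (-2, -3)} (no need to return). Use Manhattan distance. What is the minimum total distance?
7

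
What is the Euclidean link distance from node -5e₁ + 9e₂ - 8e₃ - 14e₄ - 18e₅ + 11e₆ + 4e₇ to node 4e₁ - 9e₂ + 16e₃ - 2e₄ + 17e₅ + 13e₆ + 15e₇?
49.7494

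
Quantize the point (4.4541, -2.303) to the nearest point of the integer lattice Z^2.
(4, -2)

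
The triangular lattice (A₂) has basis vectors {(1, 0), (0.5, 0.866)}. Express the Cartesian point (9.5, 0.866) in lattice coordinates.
9b₁ + b₂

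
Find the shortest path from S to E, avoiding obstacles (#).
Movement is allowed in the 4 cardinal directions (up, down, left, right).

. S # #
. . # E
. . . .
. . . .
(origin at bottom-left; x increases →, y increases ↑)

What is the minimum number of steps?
5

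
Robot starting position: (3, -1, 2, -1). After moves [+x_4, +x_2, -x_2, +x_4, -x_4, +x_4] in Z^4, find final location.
(3, -1, 2, 1)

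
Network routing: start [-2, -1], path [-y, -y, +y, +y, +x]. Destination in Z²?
(-1, -1)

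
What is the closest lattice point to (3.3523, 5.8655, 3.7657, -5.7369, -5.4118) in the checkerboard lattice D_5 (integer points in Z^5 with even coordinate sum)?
(3, 6, 4, -6, -5)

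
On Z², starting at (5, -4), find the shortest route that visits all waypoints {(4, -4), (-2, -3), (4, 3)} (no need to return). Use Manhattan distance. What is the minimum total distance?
20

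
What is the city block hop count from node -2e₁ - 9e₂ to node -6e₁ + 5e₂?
18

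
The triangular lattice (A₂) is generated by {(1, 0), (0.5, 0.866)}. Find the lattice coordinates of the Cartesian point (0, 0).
0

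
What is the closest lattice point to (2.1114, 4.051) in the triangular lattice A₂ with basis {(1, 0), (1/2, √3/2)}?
(2.5, 4.33)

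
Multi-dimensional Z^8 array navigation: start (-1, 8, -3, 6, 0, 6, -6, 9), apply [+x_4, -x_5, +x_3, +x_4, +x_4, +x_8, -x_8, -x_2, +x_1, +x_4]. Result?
(0, 7, -2, 10, -1, 6, -6, 9)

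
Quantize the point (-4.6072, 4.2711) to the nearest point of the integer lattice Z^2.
(-5, 4)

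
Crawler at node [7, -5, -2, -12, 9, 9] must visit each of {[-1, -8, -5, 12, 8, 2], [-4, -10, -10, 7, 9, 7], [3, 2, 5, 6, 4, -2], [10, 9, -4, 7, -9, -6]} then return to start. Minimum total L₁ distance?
216
(one optimal route: (7, -5, -2, -12, 9, 9) → (-4, -10, -10, 7, 9, 7) → (-1, -8, -5, 12, 8, 2) → (3, 2, 5, 6, 4, -2) → (10, 9, -4, 7, -9, -6) → (7, -5, -2, -12, 9, 9))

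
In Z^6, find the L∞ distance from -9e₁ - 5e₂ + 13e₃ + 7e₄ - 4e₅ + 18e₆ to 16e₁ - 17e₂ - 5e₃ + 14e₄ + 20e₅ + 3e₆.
25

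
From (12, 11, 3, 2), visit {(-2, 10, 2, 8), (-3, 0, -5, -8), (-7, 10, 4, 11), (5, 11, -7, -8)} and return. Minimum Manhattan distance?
122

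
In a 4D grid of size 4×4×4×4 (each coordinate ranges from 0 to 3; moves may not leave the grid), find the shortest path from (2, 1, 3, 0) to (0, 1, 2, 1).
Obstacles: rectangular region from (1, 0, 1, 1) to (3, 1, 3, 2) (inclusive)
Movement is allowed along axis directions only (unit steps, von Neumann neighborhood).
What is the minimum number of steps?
4
(one shortest path: (2, 1, 3, 0) → (1, 1, 3, 0) → (0, 1, 3, 0) → (0, 1, 2, 0) → (0, 1, 2, 1))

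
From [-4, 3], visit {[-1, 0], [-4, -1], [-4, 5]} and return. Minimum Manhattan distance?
18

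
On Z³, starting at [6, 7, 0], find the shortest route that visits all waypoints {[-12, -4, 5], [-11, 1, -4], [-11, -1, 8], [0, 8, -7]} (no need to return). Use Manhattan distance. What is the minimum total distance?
56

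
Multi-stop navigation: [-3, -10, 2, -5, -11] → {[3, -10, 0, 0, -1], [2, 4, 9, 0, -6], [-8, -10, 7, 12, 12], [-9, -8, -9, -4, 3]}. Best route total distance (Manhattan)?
140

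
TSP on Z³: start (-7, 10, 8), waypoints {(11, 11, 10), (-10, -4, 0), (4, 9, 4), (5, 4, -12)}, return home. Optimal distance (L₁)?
118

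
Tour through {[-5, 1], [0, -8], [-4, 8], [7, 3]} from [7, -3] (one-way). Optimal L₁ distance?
44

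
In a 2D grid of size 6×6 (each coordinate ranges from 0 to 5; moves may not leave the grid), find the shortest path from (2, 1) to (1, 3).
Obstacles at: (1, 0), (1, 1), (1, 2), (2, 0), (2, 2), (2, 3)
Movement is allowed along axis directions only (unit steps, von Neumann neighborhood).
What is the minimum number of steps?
7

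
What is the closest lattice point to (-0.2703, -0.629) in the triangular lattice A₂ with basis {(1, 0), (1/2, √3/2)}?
(-0.5, -0.866)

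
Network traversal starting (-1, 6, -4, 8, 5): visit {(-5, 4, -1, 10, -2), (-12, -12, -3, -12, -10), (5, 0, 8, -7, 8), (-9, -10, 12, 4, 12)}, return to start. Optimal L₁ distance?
216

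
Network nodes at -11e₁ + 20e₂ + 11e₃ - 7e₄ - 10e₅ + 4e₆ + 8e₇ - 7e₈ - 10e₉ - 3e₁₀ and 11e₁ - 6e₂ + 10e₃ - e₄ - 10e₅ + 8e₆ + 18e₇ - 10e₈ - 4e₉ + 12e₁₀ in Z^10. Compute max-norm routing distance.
26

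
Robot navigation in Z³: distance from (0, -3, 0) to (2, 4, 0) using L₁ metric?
9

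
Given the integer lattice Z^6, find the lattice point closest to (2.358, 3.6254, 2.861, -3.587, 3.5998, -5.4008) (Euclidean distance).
(2, 4, 3, -4, 4, -5)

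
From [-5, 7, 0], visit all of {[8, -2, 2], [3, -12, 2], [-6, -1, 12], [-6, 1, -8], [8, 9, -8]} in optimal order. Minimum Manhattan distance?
101
(one optimal route: (-5, 7, 0) → (-6, -1, 12) → (-6, 1, -8) → (8, 9, -8) → (8, -2, 2) → (3, -12, 2))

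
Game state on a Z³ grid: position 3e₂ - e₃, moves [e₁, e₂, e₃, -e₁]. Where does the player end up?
(0, 4, 0)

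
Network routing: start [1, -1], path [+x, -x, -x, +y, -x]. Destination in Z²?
(-1, 0)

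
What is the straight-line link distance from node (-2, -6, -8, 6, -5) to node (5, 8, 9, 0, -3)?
23.9583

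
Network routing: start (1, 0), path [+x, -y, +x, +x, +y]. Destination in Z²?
(4, 0)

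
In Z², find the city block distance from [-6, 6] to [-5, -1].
8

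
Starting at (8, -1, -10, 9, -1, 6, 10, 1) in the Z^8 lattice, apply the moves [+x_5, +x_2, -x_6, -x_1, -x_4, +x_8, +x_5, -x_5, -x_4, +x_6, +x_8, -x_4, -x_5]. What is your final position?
(7, 0, -10, 6, -1, 6, 10, 3)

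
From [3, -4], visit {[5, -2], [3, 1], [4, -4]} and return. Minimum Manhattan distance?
14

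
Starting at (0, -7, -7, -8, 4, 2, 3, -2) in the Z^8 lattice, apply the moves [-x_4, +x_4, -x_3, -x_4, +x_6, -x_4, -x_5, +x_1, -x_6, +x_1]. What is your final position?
(2, -7, -8, -10, 3, 2, 3, -2)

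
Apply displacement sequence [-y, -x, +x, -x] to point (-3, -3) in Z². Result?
(-4, -4)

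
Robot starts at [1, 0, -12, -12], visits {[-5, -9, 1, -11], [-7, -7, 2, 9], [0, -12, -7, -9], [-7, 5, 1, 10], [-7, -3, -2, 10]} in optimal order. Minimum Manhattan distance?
84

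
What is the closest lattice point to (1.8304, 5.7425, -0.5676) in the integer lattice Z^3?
(2, 6, -1)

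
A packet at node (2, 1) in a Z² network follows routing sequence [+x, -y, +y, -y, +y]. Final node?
(3, 1)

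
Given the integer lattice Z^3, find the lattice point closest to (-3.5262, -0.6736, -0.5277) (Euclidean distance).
(-4, -1, -1)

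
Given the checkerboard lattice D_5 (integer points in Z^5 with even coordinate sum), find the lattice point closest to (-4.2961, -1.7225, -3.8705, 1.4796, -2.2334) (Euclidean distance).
(-4, -2, -4, 2, -2)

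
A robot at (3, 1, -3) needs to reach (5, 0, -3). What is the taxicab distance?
3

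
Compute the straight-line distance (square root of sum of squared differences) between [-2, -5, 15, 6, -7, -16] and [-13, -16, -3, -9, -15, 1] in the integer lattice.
33.8231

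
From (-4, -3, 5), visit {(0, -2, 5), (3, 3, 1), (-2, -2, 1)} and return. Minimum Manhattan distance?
34
(one optimal route: (-4, -3, 5) → (0, -2, 5) → (3, 3, 1) → (-2, -2, 1) → (-4, -3, 5))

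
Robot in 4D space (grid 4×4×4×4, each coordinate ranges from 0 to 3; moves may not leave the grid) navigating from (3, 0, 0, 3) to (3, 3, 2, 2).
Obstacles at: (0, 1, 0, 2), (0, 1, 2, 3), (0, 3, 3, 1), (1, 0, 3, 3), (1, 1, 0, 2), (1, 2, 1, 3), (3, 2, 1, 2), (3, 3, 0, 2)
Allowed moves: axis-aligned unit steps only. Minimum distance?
6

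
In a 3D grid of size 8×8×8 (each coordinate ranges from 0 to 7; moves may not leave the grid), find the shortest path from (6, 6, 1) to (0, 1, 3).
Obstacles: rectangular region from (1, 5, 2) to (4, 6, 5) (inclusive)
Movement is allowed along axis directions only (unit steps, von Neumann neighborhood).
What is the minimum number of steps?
13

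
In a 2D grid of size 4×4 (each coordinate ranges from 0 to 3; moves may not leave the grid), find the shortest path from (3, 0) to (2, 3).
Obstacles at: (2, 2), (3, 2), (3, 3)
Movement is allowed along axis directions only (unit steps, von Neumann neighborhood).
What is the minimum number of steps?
6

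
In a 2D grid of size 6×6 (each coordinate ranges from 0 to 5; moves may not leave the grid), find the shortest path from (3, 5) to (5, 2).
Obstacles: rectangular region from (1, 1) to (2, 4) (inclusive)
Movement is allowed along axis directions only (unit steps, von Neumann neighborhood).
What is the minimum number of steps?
5
(one shortest path: (3, 5) → (4, 5) → (5, 5) → (5, 4) → (5, 3) → (5, 2))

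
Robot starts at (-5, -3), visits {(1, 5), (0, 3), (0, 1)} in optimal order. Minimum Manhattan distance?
14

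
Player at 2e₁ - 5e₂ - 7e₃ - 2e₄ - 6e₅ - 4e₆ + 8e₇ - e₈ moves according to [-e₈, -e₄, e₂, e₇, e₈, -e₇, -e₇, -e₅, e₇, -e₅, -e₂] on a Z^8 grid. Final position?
(2, -5, -7, -3, -8, -4, 8, -1)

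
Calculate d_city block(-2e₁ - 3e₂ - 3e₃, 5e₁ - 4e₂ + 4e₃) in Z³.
15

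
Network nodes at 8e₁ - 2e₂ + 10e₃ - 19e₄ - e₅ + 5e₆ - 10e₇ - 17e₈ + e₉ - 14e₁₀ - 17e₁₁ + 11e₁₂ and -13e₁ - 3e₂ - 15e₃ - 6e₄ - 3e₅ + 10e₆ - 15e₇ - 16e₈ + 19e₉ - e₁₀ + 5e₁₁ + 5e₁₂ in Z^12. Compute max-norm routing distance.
25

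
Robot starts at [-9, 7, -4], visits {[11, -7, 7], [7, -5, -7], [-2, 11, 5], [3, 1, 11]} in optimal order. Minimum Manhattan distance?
81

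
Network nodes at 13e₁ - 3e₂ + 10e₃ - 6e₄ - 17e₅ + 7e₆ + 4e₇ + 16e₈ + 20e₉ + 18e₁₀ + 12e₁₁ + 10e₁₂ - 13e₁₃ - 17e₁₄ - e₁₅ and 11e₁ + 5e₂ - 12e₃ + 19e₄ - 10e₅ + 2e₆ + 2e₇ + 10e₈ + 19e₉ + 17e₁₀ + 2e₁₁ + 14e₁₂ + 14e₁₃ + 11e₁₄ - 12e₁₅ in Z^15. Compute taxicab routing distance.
159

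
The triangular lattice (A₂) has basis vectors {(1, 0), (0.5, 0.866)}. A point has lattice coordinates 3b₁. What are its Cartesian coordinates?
(3, 0)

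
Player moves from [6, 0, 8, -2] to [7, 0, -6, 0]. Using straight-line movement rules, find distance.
14.1774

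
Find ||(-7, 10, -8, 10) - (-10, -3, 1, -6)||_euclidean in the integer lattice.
22.6936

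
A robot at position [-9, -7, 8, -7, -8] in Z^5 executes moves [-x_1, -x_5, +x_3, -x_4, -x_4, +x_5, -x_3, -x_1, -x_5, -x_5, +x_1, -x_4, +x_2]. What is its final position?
(-10, -6, 8, -10, -10)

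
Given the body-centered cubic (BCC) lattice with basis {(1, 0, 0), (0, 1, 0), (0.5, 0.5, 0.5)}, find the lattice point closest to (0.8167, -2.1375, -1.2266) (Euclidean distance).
(1, -2, -1)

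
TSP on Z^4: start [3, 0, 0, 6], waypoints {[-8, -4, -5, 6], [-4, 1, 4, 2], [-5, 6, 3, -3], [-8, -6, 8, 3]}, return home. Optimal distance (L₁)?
92
(one optimal route: (3, 0, 0, 6) → (-8, -4, -5, 6) → (-8, -6, 8, 3) → (-4, 1, 4, 2) → (-5, 6, 3, -3) → (3, 0, 0, 6))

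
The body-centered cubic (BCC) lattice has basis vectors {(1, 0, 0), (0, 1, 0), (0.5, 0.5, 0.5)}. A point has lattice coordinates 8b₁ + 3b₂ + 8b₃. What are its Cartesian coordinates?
(12, 7, 4)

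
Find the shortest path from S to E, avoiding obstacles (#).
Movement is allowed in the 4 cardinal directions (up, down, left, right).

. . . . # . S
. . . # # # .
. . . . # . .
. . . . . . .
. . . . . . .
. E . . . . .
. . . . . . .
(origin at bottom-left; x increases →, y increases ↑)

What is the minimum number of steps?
10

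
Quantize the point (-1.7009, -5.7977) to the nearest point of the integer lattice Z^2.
(-2, -6)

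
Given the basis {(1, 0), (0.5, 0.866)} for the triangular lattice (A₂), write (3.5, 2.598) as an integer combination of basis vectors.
2b₁ + 3b₂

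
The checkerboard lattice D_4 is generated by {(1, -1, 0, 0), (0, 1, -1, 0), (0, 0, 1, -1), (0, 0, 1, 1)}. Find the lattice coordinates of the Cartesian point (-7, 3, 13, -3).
-7b₁ - 4b₂ + 6b₃ + 3b₄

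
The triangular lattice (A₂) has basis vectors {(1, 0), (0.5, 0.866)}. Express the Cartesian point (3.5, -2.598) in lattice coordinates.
5b₁ - 3b₂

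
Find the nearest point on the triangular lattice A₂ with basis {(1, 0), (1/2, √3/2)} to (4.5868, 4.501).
(4.5, 4.33)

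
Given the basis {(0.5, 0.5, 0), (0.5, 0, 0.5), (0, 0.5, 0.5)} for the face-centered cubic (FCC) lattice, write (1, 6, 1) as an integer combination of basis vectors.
6b₁ - 4b₂ + 6b₃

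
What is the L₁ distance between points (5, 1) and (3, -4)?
7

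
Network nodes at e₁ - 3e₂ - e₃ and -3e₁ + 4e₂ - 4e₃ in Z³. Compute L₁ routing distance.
14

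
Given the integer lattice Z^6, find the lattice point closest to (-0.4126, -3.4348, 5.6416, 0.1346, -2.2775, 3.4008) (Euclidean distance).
(0, -3, 6, 0, -2, 3)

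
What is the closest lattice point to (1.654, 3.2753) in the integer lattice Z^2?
(2, 3)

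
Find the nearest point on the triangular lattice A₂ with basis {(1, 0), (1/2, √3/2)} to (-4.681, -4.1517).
(-4.5, -4.33)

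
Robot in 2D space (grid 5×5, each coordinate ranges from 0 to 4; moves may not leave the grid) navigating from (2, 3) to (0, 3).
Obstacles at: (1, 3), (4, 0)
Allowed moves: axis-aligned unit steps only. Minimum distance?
4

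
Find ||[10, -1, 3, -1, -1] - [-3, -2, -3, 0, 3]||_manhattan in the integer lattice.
25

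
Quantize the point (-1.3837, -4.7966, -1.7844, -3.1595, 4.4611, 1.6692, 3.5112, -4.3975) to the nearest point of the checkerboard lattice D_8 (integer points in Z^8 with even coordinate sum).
(-1, -5, -2, -3, 4, 2, 3, -4)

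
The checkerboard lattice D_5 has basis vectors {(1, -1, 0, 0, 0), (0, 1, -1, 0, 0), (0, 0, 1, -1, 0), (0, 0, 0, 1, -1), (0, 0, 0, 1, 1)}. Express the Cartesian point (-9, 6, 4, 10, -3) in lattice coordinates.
-9b₁ - 3b₂ + b₃ + 7b₄ + 4b₅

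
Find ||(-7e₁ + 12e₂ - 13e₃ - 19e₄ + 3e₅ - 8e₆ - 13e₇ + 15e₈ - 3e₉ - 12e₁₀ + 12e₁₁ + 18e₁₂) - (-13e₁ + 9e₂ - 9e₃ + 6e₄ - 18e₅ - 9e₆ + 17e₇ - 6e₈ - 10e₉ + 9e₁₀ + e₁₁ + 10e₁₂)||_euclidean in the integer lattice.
56.0714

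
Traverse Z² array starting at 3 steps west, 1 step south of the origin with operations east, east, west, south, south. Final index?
(-2, -3)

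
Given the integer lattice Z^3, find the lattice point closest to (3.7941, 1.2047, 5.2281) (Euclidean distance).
(4, 1, 5)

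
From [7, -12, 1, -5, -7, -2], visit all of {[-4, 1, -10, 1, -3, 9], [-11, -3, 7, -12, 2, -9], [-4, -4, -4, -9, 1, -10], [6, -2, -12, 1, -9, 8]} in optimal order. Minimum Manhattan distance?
132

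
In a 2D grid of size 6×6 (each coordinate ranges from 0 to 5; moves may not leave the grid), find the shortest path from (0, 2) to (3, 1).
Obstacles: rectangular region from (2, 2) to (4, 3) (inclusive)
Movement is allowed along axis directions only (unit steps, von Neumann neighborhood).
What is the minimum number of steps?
4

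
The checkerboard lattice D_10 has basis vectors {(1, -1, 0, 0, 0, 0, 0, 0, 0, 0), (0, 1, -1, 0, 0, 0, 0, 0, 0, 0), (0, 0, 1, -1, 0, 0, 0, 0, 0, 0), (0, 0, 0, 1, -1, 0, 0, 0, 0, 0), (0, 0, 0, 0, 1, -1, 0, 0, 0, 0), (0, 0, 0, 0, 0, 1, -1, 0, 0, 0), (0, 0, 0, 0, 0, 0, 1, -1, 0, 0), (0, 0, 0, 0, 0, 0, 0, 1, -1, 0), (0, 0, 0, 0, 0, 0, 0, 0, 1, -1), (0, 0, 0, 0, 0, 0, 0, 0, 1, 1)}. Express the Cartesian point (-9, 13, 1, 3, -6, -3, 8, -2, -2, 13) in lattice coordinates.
-9b₁ + 4b₂ + 5b₃ + 8b₄ + 2b₅ - b₆ + 7b₇ + 5b₈ - 5b₉ + 8b₁₀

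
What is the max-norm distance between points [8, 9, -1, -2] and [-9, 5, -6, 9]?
17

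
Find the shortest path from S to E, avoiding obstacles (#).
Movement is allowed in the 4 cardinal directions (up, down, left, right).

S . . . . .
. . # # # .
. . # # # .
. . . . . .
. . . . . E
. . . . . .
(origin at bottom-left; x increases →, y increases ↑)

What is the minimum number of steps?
9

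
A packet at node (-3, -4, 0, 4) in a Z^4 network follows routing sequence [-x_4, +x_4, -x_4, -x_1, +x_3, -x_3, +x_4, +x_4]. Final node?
(-4, -4, 0, 5)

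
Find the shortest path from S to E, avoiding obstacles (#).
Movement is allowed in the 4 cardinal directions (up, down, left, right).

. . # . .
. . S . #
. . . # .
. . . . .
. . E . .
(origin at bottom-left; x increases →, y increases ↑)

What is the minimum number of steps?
3
(one shortest path: (2, 3) → (2, 2) → (2, 1) → (2, 0))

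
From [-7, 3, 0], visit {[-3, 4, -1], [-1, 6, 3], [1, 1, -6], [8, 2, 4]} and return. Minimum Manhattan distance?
62
(one optimal route: (-7, 3, 0) → (-3, 4, -1) → (-1, 6, 3) → (8, 2, 4) → (1, 1, -6) → (-7, 3, 0))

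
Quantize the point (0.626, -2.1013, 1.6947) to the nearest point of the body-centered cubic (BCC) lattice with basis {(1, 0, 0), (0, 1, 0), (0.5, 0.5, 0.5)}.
(0.5, -2.5, 1.5)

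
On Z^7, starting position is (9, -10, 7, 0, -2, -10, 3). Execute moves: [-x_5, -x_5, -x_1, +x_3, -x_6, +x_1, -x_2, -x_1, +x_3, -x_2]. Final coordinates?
(8, -12, 9, 0, -4, -11, 3)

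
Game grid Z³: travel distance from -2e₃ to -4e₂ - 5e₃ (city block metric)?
7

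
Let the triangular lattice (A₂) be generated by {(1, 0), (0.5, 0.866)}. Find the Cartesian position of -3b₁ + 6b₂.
(0, 5.196)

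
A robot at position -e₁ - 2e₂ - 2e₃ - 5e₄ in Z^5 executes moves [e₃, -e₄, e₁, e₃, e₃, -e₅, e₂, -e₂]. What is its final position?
(0, -2, 1, -6, -1)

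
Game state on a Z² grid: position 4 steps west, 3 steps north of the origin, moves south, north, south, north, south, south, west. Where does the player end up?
(-5, 1)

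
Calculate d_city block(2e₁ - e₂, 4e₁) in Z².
3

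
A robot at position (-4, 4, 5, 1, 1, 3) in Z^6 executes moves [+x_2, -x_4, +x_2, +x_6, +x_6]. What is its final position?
(-4, 6, 5, 0, 1, 5)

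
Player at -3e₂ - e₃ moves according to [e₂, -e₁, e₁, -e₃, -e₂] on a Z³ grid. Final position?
(0, -3, -2)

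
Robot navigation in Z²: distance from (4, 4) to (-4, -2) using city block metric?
14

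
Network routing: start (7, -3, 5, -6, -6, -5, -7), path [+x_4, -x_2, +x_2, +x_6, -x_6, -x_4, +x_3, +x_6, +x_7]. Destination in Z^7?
(7, -3, 6, -6, -6, -4, -6)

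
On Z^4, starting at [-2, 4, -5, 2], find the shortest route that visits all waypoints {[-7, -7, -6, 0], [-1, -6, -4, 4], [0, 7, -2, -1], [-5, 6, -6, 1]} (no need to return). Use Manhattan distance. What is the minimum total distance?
52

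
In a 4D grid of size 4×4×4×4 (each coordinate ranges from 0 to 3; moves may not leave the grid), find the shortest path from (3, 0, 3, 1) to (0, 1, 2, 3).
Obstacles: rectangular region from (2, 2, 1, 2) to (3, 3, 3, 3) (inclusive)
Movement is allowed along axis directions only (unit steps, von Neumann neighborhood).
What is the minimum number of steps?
7
(one shortest path: (3, 0, 3, 1) → (2, 0, 3, 1) → (1, 0, 3, 1) → (0, 0, 3, 1) → (0, 1, 3, 1) → (0, 1, 2, 1) → (0, 1, 2, 2) → (0, 1, 2, 3))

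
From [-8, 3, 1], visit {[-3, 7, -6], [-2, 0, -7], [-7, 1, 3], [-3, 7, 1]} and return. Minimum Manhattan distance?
46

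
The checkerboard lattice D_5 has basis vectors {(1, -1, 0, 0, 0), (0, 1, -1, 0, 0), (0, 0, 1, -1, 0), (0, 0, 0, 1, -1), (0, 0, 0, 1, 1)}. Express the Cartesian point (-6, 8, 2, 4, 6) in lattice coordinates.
-6b₁ + 2b₂ + 4b₃ + b₄ + 7b₅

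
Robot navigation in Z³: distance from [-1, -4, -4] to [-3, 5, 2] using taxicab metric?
17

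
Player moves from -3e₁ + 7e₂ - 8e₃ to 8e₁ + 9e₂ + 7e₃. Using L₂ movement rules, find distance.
18.7083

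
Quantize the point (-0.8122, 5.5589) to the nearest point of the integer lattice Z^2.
(-1, 6)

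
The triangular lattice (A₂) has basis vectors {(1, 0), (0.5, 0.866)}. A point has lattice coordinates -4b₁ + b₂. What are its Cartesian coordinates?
(-3.5, 0.866)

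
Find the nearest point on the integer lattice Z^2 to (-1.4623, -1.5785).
(-1, -2)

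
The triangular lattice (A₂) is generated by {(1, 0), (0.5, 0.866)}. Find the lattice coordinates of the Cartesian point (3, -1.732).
4b₁ - 2b₂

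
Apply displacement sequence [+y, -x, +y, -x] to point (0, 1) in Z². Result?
(-2, 3)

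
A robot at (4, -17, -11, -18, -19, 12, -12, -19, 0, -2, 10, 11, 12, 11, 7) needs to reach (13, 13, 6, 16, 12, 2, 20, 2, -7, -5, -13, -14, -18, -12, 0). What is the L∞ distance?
34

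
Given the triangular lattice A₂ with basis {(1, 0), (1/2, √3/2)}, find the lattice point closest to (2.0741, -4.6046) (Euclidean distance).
(2.5, -4.33)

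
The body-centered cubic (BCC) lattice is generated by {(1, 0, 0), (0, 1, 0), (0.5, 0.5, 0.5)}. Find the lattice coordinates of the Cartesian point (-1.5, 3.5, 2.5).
-4b₁ + b₂ + 5b₃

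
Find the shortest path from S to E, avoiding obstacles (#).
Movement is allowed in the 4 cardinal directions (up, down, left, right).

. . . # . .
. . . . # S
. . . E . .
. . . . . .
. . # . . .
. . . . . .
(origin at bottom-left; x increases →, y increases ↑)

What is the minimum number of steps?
3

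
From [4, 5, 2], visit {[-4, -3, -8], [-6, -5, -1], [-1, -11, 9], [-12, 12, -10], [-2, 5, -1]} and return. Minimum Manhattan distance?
120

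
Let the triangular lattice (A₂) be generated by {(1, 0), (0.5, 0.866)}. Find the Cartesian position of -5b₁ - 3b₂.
(-6.5, -2.598)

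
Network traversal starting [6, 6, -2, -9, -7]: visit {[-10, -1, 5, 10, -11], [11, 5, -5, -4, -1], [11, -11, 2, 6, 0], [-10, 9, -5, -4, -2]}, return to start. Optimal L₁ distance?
178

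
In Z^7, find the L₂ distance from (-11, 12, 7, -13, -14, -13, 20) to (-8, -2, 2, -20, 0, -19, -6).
34.4529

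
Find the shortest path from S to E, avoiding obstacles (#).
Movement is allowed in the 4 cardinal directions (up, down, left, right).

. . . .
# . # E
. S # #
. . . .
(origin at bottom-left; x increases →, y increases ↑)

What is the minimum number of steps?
5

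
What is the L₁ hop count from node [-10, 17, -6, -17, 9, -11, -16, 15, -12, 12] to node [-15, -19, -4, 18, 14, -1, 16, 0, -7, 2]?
155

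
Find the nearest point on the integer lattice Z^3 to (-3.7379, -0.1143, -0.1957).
(-4, 0, 0)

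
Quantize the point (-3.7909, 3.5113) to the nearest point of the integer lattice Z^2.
(-4, 4)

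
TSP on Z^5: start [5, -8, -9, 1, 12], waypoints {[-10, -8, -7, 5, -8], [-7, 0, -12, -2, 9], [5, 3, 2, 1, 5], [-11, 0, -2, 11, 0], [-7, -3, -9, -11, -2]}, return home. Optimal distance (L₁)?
182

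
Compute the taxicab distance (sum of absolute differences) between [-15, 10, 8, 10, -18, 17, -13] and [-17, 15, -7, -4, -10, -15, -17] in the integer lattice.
80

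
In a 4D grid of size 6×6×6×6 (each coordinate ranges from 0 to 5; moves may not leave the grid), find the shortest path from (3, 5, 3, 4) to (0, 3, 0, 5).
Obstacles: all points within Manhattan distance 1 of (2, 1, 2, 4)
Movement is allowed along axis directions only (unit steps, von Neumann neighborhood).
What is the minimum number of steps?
9
(one shortest path: (3, 5, 3, 4) → (2, 5, 3, 4) → (1, 5, 3, 4) → (0, 5, 3, 4) → (0, 4, 3, 4) → (0, 3, 3, 4) → (0, 3, 2, 4) → (0, 3, 1, 4) → (0, 3, 0, 4) → (0, 3, 0, 5))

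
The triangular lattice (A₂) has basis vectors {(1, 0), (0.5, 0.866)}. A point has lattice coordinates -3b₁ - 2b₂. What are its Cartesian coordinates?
(-4, -1.732)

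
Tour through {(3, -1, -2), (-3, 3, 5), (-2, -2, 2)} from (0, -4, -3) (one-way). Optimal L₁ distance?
26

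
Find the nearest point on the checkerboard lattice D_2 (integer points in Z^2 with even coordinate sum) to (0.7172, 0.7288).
(1, 1)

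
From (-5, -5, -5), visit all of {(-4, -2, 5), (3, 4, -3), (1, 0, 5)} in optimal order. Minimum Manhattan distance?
35
(one optimal route: (-5, -5, -5) → (-4, -2, 5) → (1, 0, 5) → (3, 4, -3))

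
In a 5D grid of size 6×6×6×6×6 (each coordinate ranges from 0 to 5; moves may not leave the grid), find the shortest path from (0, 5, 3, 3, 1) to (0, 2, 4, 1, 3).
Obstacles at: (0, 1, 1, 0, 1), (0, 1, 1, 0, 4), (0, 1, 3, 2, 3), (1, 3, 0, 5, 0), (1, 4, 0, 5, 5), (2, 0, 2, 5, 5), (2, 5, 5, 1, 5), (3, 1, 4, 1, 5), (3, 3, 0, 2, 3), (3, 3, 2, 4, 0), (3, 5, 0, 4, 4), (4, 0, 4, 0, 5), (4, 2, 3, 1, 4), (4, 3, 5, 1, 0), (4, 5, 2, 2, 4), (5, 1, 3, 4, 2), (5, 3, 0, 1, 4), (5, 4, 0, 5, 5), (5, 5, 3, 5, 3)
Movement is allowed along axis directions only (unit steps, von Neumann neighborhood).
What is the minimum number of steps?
8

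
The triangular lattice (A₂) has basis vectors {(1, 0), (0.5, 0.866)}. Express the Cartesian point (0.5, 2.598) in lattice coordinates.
-b₁ + 3b₂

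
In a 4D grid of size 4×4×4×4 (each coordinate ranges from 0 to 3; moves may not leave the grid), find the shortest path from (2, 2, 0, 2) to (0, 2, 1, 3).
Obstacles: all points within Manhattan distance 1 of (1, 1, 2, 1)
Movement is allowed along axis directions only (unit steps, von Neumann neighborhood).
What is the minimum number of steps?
4
(one shortest path: (2, 2, 0, 2) → (1, 2, 0, 2) → (0, 2, 0, 2) → (0, 2, 1, 2) → (0, 2, 1, 3))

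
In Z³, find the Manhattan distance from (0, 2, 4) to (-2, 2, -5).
11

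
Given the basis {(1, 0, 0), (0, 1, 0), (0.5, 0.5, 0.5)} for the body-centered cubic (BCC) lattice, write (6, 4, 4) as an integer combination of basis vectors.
2b₁ + 8b₃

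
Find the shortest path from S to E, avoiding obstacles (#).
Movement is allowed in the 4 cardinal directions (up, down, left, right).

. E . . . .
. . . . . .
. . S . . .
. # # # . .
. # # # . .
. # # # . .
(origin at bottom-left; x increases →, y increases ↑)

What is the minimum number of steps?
3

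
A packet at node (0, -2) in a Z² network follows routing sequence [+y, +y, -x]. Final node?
(-1, 0)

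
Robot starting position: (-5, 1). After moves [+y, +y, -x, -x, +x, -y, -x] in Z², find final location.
(-7, 2)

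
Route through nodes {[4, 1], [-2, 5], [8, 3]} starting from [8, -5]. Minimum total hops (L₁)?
24
(one optimal route: (8, -5) → (8, 3) → (4, 1) → (-2, 5))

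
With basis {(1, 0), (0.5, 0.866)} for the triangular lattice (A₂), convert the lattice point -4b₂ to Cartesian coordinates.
(-2, -3.464)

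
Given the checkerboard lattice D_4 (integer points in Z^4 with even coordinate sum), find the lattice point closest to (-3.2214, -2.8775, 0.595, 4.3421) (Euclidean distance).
(-3, -3, 0, 4)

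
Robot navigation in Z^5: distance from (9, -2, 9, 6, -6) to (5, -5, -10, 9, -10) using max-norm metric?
19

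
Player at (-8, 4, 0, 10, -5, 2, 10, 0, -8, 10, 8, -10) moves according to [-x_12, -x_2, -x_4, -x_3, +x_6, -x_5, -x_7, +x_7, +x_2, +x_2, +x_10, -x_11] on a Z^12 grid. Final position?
(-8, 5, -1, 9, -6, 3, 10, 0, -8, 11, 7, -11)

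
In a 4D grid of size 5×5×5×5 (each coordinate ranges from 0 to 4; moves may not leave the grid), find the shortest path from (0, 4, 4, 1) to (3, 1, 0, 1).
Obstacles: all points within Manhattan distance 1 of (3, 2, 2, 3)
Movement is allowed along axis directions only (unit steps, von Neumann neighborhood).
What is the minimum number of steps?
10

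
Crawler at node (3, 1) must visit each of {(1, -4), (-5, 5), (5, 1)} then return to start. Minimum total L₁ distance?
38
(one optimal route: (3, 1) → (1, -4) → (-5, 5) → (5, 1) → (3, 1))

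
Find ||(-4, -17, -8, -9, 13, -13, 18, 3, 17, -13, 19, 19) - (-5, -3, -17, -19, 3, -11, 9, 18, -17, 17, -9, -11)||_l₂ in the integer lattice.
67.2904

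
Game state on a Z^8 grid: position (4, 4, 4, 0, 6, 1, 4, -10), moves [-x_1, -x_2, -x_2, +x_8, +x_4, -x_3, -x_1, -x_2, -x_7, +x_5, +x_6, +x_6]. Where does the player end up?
(2, 1, 3, 1, 7, 3, 3, -9)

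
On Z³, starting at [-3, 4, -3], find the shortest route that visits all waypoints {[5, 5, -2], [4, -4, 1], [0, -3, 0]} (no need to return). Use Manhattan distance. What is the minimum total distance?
29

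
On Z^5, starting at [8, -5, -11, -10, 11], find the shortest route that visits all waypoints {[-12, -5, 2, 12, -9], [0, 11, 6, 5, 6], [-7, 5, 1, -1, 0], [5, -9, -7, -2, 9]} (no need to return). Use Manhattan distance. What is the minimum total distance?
137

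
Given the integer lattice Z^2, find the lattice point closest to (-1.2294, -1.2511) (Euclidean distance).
(-1, -1)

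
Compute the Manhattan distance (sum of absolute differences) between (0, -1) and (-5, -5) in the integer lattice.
9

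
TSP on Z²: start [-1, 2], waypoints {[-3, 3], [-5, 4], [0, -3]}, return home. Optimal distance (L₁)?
24
(one optimal route: (-1, 2) → (-3, 3) → (-5, 4) → (0, -3) → (-1, 2))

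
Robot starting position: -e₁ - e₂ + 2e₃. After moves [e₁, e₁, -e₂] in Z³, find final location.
(1, -2, 2)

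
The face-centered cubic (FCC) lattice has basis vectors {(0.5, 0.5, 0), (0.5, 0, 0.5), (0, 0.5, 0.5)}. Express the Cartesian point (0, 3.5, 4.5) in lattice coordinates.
-b₁ + b₂ + 8b₃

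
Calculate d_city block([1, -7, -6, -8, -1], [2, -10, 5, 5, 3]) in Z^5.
32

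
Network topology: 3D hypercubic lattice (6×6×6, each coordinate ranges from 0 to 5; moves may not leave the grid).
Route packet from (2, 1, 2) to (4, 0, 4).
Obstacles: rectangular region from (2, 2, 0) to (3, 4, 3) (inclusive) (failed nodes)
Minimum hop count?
5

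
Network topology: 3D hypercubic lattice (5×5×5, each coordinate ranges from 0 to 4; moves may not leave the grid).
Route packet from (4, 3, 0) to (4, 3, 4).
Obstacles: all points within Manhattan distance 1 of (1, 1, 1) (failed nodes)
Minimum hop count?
4
(one shortest path: (4, 3, 0) → (4, 3, 1) → (4, 3, 2) → (4, 3, 3) → (4, 3, 4))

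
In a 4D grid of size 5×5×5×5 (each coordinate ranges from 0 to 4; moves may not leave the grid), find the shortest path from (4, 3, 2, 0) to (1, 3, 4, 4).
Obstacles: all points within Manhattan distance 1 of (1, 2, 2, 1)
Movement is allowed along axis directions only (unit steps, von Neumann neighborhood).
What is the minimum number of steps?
9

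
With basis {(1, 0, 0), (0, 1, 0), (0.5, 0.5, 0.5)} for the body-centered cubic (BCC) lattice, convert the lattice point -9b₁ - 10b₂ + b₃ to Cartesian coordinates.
(-8.5, -9.5, 0.5)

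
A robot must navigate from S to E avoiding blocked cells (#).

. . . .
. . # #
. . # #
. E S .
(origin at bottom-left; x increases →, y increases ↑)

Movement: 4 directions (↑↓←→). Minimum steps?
1
(one shortest path: (2, 0) → (1, 0))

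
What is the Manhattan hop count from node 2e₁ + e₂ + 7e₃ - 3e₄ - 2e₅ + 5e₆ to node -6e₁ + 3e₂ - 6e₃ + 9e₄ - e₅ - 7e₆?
48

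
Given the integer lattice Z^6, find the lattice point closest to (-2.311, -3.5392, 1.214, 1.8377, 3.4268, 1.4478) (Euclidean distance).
(-2, -4, 1, 2, 3, 1)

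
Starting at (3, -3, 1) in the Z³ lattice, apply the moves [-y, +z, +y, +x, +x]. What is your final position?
(5, -3, 2)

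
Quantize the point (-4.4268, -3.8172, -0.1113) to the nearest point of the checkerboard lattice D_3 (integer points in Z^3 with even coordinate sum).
(-4, -4, 0)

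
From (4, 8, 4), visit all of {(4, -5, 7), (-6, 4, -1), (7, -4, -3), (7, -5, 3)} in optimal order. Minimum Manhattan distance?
53
(one optimal route: (4, 8, 4) → (4, -5, 7) → (7, -5, 3) → (7, -4, -3) → (-6, 4, -1))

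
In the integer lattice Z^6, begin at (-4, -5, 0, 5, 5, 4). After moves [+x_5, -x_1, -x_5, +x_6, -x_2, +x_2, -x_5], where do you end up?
(-5, -5, 0, 5, 4, 5)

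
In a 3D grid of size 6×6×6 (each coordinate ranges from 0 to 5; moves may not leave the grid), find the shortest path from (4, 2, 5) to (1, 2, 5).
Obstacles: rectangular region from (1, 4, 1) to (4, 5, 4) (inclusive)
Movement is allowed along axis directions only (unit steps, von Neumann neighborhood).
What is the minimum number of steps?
3
(one shortest path: (4, 2, 5) → (3, 2, 5) → (2, 2, 5) → (1, 2, 5))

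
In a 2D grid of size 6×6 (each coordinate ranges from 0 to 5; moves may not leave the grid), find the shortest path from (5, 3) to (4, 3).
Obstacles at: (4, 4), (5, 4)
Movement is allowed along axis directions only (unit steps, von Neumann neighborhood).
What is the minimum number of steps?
1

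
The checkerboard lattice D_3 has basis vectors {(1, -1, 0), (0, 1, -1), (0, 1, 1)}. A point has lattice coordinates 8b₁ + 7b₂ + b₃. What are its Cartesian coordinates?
(8, 0, -6)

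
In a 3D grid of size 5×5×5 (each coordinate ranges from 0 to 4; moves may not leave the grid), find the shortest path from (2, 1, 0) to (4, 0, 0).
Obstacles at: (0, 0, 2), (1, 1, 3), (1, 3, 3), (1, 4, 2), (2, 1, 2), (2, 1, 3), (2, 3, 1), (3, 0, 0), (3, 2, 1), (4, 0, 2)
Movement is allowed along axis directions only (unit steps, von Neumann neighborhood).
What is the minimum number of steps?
3
(one shortest path: (2, 1, 0) → (3, 1, 0) → (4, 1, 0) → (4, 0, 0))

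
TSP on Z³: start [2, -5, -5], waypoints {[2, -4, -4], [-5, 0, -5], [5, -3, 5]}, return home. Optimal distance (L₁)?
50
(one optimal route: (2, -5, -5) → (2, -4, -4) → (5, -3, 5) → (-5, 0, -5) → (2, -5, -5))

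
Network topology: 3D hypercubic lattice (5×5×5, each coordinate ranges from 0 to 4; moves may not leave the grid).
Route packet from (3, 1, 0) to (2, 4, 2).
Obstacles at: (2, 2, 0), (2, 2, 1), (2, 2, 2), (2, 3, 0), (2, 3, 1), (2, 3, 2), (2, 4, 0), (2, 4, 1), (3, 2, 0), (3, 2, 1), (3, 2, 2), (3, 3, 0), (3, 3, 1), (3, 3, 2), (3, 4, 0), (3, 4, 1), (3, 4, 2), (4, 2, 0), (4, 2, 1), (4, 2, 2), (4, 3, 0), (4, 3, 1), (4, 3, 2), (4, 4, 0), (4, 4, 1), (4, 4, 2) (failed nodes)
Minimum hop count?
8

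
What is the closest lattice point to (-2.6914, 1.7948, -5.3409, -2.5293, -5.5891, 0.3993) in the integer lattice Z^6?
(-3, 2, -5, -3, -6, 0)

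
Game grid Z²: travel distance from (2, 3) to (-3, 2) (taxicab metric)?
6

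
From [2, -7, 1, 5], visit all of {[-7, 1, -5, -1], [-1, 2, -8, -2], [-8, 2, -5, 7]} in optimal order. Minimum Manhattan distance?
48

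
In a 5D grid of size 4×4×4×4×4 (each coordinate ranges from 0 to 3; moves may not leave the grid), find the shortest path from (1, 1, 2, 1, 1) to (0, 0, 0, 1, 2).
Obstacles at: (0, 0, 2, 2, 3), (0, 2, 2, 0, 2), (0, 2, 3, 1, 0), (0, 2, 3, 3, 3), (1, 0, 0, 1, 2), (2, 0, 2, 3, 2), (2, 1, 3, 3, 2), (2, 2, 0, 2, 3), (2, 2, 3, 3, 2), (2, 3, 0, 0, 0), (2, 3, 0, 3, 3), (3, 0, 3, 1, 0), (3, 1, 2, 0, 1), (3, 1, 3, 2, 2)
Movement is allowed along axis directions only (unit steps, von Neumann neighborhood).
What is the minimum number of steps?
5
(one shortest path: (1, 1, 2, 1, 1) → (0, 1, 2, 1, 1) → (0, 0, 2, 1, 1) → (0, 0, 1, 1, 1) → (0, 0, 0, 1, 1) → (0, 0, 0, 1, 2))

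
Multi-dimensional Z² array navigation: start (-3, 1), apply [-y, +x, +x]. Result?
(-1, 0)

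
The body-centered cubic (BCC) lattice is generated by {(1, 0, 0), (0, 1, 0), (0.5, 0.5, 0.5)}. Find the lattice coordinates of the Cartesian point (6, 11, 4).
2b₁ + 7b₂ + 8b₃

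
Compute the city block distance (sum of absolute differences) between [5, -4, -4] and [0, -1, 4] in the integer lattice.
16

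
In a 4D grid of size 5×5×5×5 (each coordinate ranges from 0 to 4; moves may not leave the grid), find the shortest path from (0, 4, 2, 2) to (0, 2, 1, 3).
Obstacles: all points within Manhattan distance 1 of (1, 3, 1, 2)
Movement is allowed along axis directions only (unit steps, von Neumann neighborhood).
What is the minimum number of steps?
4
(one shortest path: (0, 4, 2, 2) → (0, 3, 2, 2) → (0, 2, 2, 2) → (0, 2, 1, 2) → (0, 2, 1, 3))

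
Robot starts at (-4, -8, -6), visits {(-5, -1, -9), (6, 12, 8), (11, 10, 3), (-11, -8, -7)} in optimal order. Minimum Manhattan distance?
74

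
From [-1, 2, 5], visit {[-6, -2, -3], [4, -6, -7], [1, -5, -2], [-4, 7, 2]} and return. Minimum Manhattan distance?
70
(one optimal route: (-1, 2, 5) → (1, -5, -2) → (4, -6, -7) → (-6, -2, -3) → (-4, 7, 2) → (-1, 2, 5))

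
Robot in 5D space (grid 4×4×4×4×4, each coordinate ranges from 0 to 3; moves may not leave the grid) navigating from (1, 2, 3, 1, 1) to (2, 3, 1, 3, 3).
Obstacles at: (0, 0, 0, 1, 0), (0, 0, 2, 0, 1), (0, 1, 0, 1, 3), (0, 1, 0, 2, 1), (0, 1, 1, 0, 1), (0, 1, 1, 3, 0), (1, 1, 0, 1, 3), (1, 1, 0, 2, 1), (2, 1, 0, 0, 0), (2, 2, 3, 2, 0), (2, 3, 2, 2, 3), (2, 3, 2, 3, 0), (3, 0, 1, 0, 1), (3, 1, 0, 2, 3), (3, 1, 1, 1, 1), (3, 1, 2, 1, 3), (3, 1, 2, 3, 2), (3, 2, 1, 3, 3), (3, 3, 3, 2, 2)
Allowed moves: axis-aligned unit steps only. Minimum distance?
8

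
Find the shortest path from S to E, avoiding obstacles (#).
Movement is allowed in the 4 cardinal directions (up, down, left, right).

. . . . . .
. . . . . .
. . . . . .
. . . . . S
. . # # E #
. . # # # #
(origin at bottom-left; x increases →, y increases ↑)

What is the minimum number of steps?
2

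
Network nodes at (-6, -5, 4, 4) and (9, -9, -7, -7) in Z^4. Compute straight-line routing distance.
21.9773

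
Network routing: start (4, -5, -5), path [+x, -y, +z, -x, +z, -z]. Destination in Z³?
(4, -6, -4)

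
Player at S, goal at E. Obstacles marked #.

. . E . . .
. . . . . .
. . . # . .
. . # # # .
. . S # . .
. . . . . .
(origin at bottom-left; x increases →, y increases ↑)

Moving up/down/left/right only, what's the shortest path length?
6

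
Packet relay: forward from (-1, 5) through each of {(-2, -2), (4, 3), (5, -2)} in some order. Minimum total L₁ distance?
20
(one optimal route: (-1, 5) → (4, 3) → (5, -2) → (-2, -2))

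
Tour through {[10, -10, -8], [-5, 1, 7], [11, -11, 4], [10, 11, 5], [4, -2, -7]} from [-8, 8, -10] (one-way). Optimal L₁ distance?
105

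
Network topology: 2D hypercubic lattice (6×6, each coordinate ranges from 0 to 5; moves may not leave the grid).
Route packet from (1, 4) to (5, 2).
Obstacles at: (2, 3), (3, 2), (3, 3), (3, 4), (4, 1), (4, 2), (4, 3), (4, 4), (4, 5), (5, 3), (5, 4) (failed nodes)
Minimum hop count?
10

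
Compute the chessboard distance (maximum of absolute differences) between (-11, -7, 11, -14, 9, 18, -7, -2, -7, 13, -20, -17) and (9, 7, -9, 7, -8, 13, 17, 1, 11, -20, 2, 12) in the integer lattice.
33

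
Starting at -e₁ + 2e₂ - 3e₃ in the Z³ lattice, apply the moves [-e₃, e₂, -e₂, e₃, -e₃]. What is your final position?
(-1, 2, -4)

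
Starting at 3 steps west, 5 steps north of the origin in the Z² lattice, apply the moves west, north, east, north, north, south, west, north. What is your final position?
(-4, 8)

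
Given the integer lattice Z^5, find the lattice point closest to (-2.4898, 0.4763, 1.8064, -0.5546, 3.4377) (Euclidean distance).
(-2, 0, 2, -1, 3)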